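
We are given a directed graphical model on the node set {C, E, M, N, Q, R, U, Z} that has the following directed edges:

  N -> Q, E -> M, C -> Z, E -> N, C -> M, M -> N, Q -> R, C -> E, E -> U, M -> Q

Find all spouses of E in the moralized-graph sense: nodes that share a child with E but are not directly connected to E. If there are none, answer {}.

Children of E: M, N, U.
  M also has parent C.
  N also has parent M.
  U: no additional parents.
Excluding nodes already adjacent to E (C, M, N, U), the co-parent-only contribution is {}.

{}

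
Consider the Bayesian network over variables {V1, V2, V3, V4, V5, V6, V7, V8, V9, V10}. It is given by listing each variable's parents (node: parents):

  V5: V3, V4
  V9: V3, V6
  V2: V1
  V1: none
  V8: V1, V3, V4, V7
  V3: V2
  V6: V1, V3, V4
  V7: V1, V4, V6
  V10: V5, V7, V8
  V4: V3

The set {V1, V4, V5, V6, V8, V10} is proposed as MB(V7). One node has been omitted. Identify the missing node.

Recall MB(v) = parents ∪ children ∪ spouses, where spouses are the other parents of v's children.
V7's parents: V1, V4, V6.
Ch(V7) = {V8, V10}.
Parents of each child, excluding V7:
  V8 also has parents V1, V3, V4.
  V10 also has parents V5, V8.
MB(V7) = {V1, V3, V4, V5, V6, V8, V10}.
Comparing with the claimed set, V3 is missing.

V3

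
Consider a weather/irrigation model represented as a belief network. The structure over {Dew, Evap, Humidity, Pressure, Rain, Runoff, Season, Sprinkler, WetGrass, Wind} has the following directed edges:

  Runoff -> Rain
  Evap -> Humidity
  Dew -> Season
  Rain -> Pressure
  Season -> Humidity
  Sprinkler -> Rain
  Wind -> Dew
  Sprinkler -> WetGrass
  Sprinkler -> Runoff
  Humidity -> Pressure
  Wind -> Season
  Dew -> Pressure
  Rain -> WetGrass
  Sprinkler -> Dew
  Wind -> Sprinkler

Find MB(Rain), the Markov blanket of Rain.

{Dew, Humidity, Pressure, Runoff, Sprinkler, WetGrass}

The Markov blanket of a node is its parents, its children, and the other parents of its children.
Pa(Rain) = {Runoff, Sprinkler}.
Ch(Rain) = {Pressure, WetGrass}.
Other parents of Rain's children:
  WetGrass: Sprinkler
  Pressure: Dew, Humidity
Taking the union gives {Dew, Humidity, Pressure, Runoff, Sprinkler, WetGrass}.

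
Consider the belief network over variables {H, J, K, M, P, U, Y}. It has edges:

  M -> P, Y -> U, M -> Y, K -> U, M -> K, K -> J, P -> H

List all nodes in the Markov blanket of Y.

{K, M, U}

By definition, MB(Y) is built from Y's parents, Y's children, and the co-parents of Y.
Y's parents: M.
Y has child U.
Co-parents of Y (other parents of its children):
  parents(U) \ {Y} = {K}.
MB(Y) = {K, M, U}.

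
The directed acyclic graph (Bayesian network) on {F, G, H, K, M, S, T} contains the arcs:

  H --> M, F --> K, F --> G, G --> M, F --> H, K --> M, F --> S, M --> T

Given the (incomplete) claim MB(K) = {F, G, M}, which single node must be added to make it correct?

H

K has child M.
K's parents: F.
Parents of each child, excluding K:
  M's other parents are G, H.
MB(K) = {F, G, H, M}.
Comparing with the claimed set, H is missing.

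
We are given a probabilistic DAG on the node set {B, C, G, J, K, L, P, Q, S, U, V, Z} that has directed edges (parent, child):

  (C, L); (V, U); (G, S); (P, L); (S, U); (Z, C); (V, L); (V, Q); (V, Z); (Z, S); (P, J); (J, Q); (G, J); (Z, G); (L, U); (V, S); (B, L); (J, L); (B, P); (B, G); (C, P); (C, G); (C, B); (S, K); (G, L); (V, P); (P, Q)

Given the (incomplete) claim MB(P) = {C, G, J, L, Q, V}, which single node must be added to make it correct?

The Markov blanket of a node is its parents, its children, and the other parents of its children.
Parents of P: B, C, V.
Children of P: J, L, Q.
Parents of each child, excluding P:
  J: G
  L: B, C, G, J, V
  Q: J, V
MB(P) = {B, C, G, J, L, Q, V}.
Comparing with the claimed set, B is missing.

B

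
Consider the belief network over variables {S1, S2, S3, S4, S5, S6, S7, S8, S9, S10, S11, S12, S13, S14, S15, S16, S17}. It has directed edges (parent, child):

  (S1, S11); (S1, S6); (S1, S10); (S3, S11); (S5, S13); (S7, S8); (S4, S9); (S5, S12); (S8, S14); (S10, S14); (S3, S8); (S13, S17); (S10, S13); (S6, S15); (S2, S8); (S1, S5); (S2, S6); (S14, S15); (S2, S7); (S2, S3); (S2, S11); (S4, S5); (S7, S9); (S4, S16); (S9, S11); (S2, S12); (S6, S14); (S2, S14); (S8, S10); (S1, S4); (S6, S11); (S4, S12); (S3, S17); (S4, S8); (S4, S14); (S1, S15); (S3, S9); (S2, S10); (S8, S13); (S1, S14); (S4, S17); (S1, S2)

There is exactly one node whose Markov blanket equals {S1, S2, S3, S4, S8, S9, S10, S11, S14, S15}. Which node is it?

The target node must have every member of {S1, S2, S3, S4, S8, S9, S10, S11, S14, S15} as a parent, child, or co-parent, and no others.
Parents of S6: S1, S2; children: S11, S14, S15; co-parents: S1, S2, S3, S4, S8, S9, S10, S14.
These exactly cover the given set, so the node is S6.

S6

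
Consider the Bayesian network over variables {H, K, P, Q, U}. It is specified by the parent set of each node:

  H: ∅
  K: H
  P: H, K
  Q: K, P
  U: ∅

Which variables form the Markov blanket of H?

{K, P}

H's parents: none.
H has children K, P.
Other parents of H's children:
  K: —
  P: K
So the Markov blanket of H is {K, P}.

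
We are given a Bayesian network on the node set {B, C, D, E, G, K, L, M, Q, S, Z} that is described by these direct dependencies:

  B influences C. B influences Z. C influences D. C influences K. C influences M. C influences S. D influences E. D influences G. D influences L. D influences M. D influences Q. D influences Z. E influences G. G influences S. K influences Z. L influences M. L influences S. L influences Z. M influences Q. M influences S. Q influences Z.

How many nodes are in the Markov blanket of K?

6

The Markov blanket of a node is its parents, its children, and the other parents of its children.
Pa(K) = {C}.
K has child Z.
Other parents of K's children:
  Z also has parents B, D, L, Q.
MB(K) = {B, C, D, L, Q, Z}, which has 6 nodes.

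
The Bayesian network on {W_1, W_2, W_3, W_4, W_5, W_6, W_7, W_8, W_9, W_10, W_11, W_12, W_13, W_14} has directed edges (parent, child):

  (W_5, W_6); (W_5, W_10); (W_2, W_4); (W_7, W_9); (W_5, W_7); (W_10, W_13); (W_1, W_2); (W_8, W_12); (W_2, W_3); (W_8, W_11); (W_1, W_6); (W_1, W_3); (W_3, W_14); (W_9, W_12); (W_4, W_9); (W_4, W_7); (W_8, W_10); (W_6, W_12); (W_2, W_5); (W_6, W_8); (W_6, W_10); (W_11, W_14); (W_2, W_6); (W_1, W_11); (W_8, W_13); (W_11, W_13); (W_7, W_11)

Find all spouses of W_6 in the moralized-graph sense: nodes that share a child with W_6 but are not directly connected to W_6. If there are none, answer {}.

{W_9}

Children of W_6: W_8, W_10, W_12.
  W_8 has no other parent.
  W_10's other parents are W_5, W_8.
  W_12's other parents are W_8, W_9.
Excluding nodes already adjacent to W_6 (W_1, W_2, W_5, W_8, W_10, W_12), the co-parent-only contribution is {W_9}.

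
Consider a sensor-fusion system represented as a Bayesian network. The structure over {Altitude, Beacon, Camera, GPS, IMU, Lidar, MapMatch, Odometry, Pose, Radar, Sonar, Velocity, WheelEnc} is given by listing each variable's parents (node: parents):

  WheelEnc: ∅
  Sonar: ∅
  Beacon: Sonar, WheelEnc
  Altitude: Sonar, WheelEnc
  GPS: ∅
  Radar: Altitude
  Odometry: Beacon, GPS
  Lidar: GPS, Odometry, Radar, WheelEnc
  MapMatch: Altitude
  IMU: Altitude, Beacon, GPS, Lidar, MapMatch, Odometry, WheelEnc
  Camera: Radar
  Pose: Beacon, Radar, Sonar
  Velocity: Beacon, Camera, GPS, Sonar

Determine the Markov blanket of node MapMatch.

Recall MB(v) = parents ∪ children ∪ spouses, where spouses are the other parents of v's children.
MapMatch has parent Altitude.
MapMatch's children: IMU.
For each child, the remaining parents (spouses of MapMatch):
  IMU's other parents are Altitude, Beacon, GPS, Lidar, Odometry, WheelEnc.
Union: {Altitude} ∪ {IMU} ∪ {Altitude, Beacon, GPS, Lidar, Odometry, WheelEnc} = {Altitude, Beacon, GPS, IMU, Lidar, Odometry, WheelEnc}.

{Altitude, Beacon, GPS, IMU, Lidar, Odometry, WheelEnc}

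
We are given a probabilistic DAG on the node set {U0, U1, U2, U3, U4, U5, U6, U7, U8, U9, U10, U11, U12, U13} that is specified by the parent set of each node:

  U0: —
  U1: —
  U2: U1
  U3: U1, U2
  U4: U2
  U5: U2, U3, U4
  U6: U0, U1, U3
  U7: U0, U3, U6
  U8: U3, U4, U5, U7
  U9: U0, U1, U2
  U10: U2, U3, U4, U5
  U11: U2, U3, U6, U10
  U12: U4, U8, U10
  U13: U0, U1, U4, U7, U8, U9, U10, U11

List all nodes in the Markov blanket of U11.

Recall MB(v) = parents ∪ children ∪ spouses, where spouses are the other parents of v's children.
U11's children: U13.
U11 has parents U2, U3, U6, U10.
Parents of each child, excluding U11:
  U13: U0, U1, U4, U7, U8, U9, U10
So the Markov blanket of U11 is {U0, U1, U2, U3, U4, U6, U7, U8, U9, U10, U13}.

{U0, U1, U2, U3, U4, U6, U7, U8, U9, U10, U13}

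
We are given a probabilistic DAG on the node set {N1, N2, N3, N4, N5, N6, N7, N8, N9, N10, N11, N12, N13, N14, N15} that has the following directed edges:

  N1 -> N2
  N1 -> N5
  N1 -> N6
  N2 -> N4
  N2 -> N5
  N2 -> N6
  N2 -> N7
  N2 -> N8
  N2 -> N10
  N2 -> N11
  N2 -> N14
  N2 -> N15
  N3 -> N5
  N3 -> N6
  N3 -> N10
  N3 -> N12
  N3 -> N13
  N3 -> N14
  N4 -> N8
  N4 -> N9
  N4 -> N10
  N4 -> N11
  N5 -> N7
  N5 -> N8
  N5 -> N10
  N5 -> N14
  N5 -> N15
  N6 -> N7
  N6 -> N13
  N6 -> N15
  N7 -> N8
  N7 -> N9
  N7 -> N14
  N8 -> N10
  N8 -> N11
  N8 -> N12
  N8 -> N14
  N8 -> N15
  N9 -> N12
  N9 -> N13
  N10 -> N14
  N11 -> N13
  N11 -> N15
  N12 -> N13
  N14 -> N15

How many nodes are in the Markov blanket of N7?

N7's children: N8, N9, N14.
N7 has parents N2, N5, N6.
For each child, the remaining parents (spouses of N7):
  N8: N2, N4, N5
  N9: N4
  N14: N2, N3, N5, N8, N10
MB(N7) = {N2, N3, N4, N5, N6, N8, N9, N10, N14}, which has 9 nodes.

9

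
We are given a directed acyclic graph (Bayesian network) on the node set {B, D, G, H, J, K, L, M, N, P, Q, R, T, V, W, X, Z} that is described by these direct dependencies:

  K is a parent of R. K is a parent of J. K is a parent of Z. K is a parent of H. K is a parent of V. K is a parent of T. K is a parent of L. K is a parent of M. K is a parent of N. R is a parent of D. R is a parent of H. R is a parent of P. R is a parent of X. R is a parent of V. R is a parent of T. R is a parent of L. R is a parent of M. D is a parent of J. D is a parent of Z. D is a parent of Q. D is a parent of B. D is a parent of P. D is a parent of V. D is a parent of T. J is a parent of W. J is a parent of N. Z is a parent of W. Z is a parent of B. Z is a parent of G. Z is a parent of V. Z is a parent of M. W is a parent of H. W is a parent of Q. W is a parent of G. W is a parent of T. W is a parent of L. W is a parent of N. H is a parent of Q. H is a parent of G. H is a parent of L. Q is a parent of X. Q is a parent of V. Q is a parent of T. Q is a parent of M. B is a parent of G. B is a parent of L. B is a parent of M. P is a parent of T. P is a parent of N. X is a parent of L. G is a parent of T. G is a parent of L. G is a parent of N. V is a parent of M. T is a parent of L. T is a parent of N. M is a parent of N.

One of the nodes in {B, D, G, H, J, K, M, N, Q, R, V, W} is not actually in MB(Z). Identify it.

N

Ch(Z) = {B, G, M, V, W}.
Pa(Z) = {D, K}.
Parents of each child, excluding Z:
  W: J
  B: D
  G: B, H, W
  V: D, K, Q, R
  M: B, K, Q, R, V
MB(Z) = {B, D, G, H, J, K, M, Q, R, V, W}.
N is neither a parent, child, nor co-parent of Z, so it does not belong.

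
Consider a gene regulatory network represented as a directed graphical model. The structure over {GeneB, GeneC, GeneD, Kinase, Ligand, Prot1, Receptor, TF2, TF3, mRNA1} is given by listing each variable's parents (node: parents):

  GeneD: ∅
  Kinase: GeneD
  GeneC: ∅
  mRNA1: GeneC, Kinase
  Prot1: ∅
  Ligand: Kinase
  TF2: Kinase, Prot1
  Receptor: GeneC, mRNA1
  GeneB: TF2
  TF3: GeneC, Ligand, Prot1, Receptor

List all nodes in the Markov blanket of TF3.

By definition, MB(TF3) is built from TF3's parents, TF3's children, and the co-parents of TF3.
TF3 has no children.
TF3's parents: GeneC, Ligand, Prot1, Receptor.
With no children, TF3 has no spouses; the co-parent set is empty.
Taking the union gives {GeneC, Ligand, Prot1, Receptor}.

{GeneC, Ligand, Prot1, Receptor}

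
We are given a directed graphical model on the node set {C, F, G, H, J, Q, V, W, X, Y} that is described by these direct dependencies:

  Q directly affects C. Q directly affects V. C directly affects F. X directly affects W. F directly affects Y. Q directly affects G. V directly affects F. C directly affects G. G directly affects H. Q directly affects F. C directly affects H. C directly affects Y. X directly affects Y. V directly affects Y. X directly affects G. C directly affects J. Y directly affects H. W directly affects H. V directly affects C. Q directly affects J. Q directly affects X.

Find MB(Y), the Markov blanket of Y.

A node's Markov blanket = Pa ∪ Ch ∪ (parents of Ch other than the node itself).
Y has child H.
Pa(Y) = {C, F, V, X}.
Co-parents of Y (other parents of its children):
  H's other parents are C, G, W.
MB(Y) = {C, F, G, H, V, W, X}.

{C, F, G, H, V, W, X}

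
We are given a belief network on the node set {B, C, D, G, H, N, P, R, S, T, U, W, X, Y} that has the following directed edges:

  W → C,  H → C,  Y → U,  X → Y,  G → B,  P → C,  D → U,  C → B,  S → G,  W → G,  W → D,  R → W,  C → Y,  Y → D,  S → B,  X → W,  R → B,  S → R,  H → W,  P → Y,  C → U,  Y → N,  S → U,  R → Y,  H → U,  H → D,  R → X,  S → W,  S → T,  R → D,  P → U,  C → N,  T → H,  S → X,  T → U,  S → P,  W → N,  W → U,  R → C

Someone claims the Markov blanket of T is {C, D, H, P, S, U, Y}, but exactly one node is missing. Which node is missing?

W

Parents of T: S.
T has children H, U.
For each child, the remaining parents (spouses of T):
  H: no additional parents.
  U also has parents C, D, H, P, S, W, Y.
MB(T) = {C, D, H, P, S, U, W, Y}.
Comparing with the claimed set, W is missing.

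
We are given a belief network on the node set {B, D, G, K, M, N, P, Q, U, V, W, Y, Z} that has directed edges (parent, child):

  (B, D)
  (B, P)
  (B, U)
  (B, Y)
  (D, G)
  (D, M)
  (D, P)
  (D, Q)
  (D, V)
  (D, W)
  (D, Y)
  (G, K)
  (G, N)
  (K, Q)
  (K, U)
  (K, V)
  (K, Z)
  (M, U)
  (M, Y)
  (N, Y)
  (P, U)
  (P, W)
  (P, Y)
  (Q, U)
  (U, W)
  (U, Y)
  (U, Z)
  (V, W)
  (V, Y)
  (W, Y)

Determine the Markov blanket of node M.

{B, D, K, N, P, Q, U, V, W, Y}

Recall MB(v) = parents ∪ children ∪ spouses, where spouses are the other parents of v's children.
M has parent D.
M has children U, Y.
Other parents of M's children:
  U: B, K, P, Q
  Y: B, D, N, P, U, V, W
Union: {D} ∪ {U, Y} ∪ {B, D, K, N, P, Q, U, V, W} = {B, D, K, N, P, Q, U, V, W, Y}.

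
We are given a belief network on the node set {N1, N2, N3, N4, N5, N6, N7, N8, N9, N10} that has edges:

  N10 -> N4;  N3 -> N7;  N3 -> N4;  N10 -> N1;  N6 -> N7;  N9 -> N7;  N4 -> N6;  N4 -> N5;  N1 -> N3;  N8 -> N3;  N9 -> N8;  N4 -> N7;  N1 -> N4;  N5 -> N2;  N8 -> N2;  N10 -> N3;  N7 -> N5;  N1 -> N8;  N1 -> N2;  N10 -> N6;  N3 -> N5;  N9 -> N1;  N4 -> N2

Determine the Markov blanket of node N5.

A node's Markov blanket = Pa ∪ Ch ∪ (parents of Ch other than the node itself).
N5 has parents N3, N4, N7.
N5's children: N2.
Co-parents of N5 (other parents of its children):
  N2: N1, N4, N8
MB(N5) = {N1, N2, N3, N4, N7, N8}.

{N1, N2, N3, N4, N7, N8}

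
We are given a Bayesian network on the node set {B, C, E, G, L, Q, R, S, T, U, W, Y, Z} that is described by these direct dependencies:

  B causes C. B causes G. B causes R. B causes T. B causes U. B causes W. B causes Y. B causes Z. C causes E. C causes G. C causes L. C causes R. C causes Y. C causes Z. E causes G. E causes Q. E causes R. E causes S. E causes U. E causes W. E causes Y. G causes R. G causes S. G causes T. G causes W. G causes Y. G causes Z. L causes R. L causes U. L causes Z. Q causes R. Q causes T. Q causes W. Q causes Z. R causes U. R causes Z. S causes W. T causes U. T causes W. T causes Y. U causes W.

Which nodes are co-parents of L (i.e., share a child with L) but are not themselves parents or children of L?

Children of L: R, U, Z.
  R: B, C, E, G, Q
  U: B, E, R, T
  Z: B, C, G, Q, R
Excluding nodes already adjacent to L (C, R, U, Z), the co-parent-only contribution is {B, E, G, Q, T}.

{B, E, G, Q, T}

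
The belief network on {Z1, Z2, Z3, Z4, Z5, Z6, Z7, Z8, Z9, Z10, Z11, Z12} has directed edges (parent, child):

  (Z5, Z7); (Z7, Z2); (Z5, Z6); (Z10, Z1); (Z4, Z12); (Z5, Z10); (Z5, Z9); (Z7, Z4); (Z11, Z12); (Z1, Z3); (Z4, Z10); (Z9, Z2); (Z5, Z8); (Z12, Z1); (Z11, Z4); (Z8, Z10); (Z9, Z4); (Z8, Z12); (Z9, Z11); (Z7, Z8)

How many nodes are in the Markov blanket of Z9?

5

Pa(Z9) = {Z5}.
Z9 has children Z2, Z4, Z11.
Parents of each child, excluding Z9:
  Z11: —
  Z4: Z7, Z11
  Z2: Z7
MB(Z9) = {Z2, Z4, Z5, Z7, Z11}, which has 5 nodes.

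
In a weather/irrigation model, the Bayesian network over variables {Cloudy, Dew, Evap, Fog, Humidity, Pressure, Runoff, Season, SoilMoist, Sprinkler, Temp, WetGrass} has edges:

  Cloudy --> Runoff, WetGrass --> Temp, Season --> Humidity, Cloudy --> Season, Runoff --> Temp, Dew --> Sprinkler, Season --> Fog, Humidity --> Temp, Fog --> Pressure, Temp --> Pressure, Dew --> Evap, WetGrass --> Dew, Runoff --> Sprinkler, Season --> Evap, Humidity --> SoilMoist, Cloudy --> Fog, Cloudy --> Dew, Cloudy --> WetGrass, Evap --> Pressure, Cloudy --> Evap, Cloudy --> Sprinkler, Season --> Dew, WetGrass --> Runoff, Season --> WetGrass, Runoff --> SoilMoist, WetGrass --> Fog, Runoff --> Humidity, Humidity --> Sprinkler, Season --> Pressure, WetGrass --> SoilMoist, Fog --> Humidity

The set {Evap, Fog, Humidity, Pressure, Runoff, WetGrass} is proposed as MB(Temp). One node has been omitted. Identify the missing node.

By definition, MB(Temp) is built from Temp's parents, Temp's children, and the co-parents of Temp.
Parents of Temp: Humidity, Runoff, WetGrass.
Children of Temp: Pressure.
Other parents of Temp's children:
  parents(Pressure) \ {Temp} = {Evap, Fog, Season}.
MB(Temp) = {Evap, Fog, Humidity, Pressure, Runoff, Season, WetGrass}.
Comparing with the claimed set, Season is missing.

Season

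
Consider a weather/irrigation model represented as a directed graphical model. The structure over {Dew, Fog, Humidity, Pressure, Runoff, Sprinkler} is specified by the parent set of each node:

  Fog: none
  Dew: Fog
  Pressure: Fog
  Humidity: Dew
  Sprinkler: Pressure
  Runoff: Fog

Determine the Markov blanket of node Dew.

Dew's children: Humidity.
Parents of Dew: Fog.
Other parents of Dew's children:
  Humidity: —
Union: {Fog} ∪ {Humidity} ∪ {} = {Fog, Humidity}.

{Fog, Humidity}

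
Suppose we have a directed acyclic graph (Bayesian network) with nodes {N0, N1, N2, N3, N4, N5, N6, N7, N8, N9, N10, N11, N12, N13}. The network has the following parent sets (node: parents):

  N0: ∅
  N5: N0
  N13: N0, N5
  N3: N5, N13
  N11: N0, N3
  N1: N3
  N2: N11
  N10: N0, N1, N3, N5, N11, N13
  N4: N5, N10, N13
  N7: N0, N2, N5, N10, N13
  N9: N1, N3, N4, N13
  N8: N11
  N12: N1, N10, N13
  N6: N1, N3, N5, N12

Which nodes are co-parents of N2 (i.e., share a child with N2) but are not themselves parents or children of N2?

Children of N2: N7.
  N7: N0, N5, N10, N13
Excluding nodes already adjacent to N2 (N7, N11), the co-parent-only contribution is {N0, N5, N10, N13}.

{N0, N5, N10, N13}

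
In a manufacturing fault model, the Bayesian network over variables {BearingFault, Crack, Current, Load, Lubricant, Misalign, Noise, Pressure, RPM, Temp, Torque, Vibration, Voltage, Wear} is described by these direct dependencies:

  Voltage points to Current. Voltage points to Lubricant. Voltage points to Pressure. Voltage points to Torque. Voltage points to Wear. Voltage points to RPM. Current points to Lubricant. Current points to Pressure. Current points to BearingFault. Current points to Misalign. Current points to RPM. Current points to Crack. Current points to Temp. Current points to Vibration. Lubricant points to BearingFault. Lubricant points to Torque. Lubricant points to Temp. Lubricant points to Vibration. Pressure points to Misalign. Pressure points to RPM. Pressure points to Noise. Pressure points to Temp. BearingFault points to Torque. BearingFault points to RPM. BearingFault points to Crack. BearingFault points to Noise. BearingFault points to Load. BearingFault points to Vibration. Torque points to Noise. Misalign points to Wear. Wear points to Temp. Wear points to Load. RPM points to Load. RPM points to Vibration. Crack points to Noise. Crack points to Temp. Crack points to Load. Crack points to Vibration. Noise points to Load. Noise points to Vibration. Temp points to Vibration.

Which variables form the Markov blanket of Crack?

{BearingFault, Current, Load, Lubricant, Noise, Pressure, RPM, Temp, Torque, Vibration, Wear}

By definition, MB(Crack) is built from Crack's parents, Crack's children, and the co-parents of Crack.
Crack has parents BearingFault, Current.
Crack's children: Load, Noise, Temp, Vibration.
For each child, the remaining parents (spouses of Crack):
  Noise: BearingFault, Pressure, Torque
  Temp: Current, Lubricant, Pressure, Wear
  Load: BearingFault, Noise, RPM, Wear
  Vibration: BearingFault, Current, Lubricant, Noise, RPM, Temp
Union: {BearingFault, Current} ∪ {Load, Noise, Temp, Vibration} ∪ {BearingFault, Current, Lubricant, Noise, Pressure, RPM, Temp, Torque, Wear} = {BearingFault, Current, Load, Lubricant, Noise, Pressure, RPM, Temp, Torque, Vibration, Wear}.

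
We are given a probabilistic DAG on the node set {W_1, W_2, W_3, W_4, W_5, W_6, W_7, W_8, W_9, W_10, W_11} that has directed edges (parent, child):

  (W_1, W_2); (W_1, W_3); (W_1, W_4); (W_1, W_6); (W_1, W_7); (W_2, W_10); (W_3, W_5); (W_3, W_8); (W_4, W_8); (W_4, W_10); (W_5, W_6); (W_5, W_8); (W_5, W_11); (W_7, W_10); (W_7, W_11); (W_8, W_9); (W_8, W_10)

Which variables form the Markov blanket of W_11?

{W_5, W_7}

W_11 has parents W_5, W_7.
Ch(W_11) = {}.
With no children, W_11 has no spouses; the co-parent set is empty.
Union: {W_5, W_7} ∪ {} ∪ {} = {W_5, W_7}.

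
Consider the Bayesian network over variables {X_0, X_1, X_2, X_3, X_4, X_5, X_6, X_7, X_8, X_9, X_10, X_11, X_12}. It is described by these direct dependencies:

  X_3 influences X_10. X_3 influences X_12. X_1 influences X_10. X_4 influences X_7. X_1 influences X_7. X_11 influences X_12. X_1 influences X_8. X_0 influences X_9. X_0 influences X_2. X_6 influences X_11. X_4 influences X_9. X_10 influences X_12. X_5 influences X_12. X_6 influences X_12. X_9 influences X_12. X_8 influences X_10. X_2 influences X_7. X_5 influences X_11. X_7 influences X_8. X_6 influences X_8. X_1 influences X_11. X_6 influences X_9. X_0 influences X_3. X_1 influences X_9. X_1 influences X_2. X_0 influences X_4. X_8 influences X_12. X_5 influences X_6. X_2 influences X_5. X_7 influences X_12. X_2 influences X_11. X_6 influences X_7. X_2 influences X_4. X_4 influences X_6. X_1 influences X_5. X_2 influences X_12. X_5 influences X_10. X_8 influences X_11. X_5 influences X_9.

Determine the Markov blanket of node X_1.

{X_0, X_2, X_3, X_4, X_5, X_6, X_7, X_8, X_9, X_10, X_11}

A node's Markov blanket = Pa ∪ Ch ∪ (parents of Ch other than the node itself).
X_1 has no parents.
X_1's children: X_2, X_5, X_7, X_8, X_9, X_10, X_11.
For each child, the remaining parents (spouses of X_1):
  X_2: X_0
  X_5: X_2
  X_7: X_2, X_4, X_6
  X_8: X_6, X_7
  X_9: X_0, X_4, X_5, X_6
  X_10: X_3, X_5, X_8
  X_11: X_2, X_5, X_6, X_8
So the Markov blanket of X_1 is {X_0, X_2, X_3, X_4, X_5, X_6, X_7, X_8, X_9, X_10, X_11}.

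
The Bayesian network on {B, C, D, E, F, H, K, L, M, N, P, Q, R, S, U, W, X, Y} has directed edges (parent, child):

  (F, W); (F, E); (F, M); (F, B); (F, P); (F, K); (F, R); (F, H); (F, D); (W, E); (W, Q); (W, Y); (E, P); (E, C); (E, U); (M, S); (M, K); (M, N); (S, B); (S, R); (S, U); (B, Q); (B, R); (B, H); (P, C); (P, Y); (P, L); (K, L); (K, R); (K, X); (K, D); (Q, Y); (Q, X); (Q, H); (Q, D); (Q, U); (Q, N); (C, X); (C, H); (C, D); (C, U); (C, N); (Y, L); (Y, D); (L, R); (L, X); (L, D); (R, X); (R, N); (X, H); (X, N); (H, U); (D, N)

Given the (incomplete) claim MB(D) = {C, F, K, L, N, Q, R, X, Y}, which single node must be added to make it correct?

M

A node's Markov blanket = Pa ∪ Ch ∪ (parents of Ch other than the node itself).
D has parents C, F, K, L, Q, Y.
D's children: N.
For each child, the remaining parents (spouses of D):
  N: C, M, Q, R, X
MB(D) = {C, F, K, L, M, N, Q, R, X, Y}.
Comparing with the claimed set, M is missing.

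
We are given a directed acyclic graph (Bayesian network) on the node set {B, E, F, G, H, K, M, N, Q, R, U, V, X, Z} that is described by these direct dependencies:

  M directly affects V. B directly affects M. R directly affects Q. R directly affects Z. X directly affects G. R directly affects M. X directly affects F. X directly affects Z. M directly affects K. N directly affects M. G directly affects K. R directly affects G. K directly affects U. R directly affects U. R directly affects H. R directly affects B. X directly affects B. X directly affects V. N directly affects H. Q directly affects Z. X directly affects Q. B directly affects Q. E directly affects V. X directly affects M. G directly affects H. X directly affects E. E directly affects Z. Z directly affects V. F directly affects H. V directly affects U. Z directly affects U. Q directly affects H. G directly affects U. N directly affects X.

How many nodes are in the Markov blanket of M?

Ch(M) = {K, V}.
Pa(M) = {B, N, R, X}.
Co-parents of M (other parents of its children):
  V: E, X, Z
  K: G
MB(M) = {B, E, G, K, N, R, V, X, Z}, which has 9 nodes.

9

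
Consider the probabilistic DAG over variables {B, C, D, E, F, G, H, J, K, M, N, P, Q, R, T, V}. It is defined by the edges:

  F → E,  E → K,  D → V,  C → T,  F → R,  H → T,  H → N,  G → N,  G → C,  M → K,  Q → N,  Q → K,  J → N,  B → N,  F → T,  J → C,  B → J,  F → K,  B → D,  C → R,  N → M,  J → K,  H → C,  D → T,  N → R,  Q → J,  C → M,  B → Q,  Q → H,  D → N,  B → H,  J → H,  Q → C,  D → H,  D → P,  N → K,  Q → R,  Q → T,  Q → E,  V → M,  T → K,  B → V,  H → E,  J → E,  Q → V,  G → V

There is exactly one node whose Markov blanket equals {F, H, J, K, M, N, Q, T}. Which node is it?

The target node must have every member of {F, H, J, K, M, N, Q, T} as a parent, child, or co-parent, and no others.
Parents of E: F, H, J, Q; children: K; co-parents: F, J, M, N, Q, T.
These exactly cover the given set, so the node is E.

E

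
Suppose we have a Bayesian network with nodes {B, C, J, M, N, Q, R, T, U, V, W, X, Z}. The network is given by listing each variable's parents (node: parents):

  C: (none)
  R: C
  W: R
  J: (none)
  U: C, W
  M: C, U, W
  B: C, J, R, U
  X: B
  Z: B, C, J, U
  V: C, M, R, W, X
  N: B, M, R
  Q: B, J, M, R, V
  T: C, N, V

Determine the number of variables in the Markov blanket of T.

A node's Markov blanket = Pa ∪ Ch ∪ (parents of Ch other than the node itself).
T has parents C, N, V.
T's children: none.
With no children, T has no spouses; the co-parent set is empty.
MB(T) = {C, N, V}, which has 3 nodes.

3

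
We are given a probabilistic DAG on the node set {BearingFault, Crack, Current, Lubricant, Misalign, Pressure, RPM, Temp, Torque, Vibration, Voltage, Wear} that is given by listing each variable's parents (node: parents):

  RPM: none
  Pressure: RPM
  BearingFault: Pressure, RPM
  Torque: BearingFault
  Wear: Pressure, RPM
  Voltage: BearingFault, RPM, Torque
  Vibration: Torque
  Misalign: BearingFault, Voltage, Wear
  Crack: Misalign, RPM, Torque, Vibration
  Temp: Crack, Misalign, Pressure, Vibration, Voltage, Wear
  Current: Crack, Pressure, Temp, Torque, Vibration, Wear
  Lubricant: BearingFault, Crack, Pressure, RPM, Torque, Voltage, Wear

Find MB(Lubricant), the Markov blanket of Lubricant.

{BearingFault, Crack, Pressure, RPM, Torque, Voltage, Wear}

Parents of Lubricant: BearingFault, Crack, Pressure, RPM, Torque, Voltage, Wear.
Lubricant has no children.
Lubricant has no children, so there are no co-parents.
MB(Lubricant) = {BearingFault, Crack, Pressure, RPM, Torque, Voltage, Wear}.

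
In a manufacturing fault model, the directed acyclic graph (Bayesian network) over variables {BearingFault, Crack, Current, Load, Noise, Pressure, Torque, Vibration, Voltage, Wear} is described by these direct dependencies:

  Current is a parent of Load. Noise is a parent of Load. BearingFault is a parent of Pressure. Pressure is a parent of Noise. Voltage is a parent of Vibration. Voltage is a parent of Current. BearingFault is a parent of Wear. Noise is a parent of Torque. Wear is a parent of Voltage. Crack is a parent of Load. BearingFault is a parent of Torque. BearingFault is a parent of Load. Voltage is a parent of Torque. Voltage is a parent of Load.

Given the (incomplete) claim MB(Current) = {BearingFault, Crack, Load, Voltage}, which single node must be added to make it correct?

Noise

Pa(Current) = {Voltage}.
Children of Current: Load.
Parents of each child, excluding Current:
  Load's other parents are BearingFault, Crack, Noise, Voltage.
MB(Current) = {BearingFault, Crack, Load, Noise, Voltage}.
Comparing with the claimed set, Noise is missing.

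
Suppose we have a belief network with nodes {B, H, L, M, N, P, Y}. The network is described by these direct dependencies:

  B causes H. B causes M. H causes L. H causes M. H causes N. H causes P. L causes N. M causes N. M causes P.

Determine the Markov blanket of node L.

Recall MB(v) = parents ∪ children ∪ spouses, where spouses are the other parents of v's children.
Ch(L) = {N}.
Pa(L) = {H}.
Co-parents of L (other parents of its children):
  N also has parents H, M.
MB(L) = {H, M, N}.

{H, M, N}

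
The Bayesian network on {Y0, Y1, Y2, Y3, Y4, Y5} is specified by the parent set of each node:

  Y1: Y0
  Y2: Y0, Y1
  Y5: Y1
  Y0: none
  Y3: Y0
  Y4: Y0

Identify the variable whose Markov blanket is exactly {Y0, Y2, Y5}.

The target node must have every member of {Y0, Y2, Y5} as a parent, child, or co-parent, and no others.
Parents of Y1: Y0; children: Y2, Y5; co-parents: Y0.
These exactly cover the given set, so the node is Y1.

Y1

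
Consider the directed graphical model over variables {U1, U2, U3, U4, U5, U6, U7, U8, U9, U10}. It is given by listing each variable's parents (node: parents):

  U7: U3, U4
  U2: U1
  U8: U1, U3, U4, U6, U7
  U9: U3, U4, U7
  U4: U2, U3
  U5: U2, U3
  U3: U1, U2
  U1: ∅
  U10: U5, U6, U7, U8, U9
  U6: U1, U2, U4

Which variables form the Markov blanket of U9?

Recall MB(v) = parents ∪ children ∪ spouses, where spouses are the other parents of v's children.
U9 has parents U3, U4, U7.
Ch(U9) = {U10}.
For each child, the remaining parents (spouses of U9):
  U10: U5, U6, U7, U8
Taking the union gives {U3, U4, U5, U6, U7, U8, U10}.

{U3, U4, U5, U6, U7, U8, U10}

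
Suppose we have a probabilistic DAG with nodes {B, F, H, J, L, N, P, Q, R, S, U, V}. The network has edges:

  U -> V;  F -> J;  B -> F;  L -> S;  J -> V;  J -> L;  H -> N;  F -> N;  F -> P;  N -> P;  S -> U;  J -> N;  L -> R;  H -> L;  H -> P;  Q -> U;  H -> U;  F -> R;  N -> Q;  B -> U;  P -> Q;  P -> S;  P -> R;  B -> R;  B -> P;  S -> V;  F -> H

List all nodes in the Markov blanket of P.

Parents of P: B, F, H, N.
Ch(P) = {Q, R, S}.
For each child, the remaining parents (spouses of P):
  Q: N
  R: B, F, L
  S: L
Taking the union gives {B, F, H, L, N, Q, R, S}.

{B, F, H, L, N, Q, R, S}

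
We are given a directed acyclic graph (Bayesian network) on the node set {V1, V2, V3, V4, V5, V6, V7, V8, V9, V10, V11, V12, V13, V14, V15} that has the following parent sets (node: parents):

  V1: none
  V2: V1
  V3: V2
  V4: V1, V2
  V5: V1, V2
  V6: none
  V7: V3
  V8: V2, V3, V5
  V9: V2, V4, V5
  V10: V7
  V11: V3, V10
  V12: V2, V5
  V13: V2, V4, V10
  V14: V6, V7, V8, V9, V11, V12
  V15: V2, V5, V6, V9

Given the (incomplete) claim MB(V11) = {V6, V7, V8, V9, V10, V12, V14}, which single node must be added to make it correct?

The Markov blanket of a node is its parents, its children, and the other parents of its children.
Pa(V11) = {V3, V10}.
Children of V11: V14.
Other parents of V11's children:
  V14's other parents are V6, V7, V8, V9, V12.
MB(V11) = {V3, V6, V7, V8, V9, V10, V12, V14}.
Comparing with the claimed set, V3 is missing.

V3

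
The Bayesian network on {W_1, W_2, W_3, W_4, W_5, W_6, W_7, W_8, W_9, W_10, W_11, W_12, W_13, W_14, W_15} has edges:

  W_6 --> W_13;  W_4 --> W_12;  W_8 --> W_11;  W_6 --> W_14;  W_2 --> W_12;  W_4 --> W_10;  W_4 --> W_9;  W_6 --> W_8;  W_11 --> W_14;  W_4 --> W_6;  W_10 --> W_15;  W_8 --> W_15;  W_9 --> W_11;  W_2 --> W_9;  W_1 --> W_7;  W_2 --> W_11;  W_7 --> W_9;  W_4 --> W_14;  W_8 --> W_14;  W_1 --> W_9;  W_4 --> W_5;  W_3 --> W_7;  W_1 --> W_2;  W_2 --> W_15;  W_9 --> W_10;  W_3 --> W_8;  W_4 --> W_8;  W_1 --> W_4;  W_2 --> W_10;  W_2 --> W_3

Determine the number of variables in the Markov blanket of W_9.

7

Pa(W_9) = {W_1, W_2, W_4, W_7}.
Ch(W_9) = {W_10, W_11}.
Other parents of W_9's children:
  W_10 also has parents W_2, W_4.
  parents(W_11) \ {W_9} = {W_2, W_8}.
MB(W_9) = {W_1, W_2, W_4, W_7, W_8, W_10, W_11}, which has 7 nodes.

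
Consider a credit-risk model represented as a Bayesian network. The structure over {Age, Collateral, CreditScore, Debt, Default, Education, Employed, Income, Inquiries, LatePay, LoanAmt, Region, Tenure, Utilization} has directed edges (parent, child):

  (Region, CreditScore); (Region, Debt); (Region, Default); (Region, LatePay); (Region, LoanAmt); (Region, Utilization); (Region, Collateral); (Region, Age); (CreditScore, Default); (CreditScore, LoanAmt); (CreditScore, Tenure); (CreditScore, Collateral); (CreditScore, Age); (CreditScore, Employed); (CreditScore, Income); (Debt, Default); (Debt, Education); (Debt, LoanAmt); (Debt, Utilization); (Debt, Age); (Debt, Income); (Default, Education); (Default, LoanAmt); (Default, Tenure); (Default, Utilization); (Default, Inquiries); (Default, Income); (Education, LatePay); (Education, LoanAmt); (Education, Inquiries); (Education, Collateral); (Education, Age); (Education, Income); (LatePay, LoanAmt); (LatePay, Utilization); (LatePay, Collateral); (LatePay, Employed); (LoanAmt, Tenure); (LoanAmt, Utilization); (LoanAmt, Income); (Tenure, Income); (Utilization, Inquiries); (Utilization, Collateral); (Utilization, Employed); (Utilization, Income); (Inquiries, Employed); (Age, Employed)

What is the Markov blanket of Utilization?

By definition, MB(Utilization) is built from Utilization's parents, Utilization's children, and the co-parents of Utilization.
Utilization's children: Collateral, Employed, Income, Inquiries.
Pa(Utilization) = {Debt, Default, LatePay, LoanAmt, Region}.
Co-parents of Utilization (other parents of its children):
  Inquiries also has parents Default, Education.
  parents(Collateral) \ {Utilization} = {CreditScore, Education, LatePay, Region}.
  Employed also has parents Age, CreditScore, Inquiries, LatePay.
  Income's other parents are CreditScore, Debt, Default, Education, LoanAmt, Tenure.
MB(Utilization) = {Age, Collateral, CreditScore, Debt, Default, Education, Employed, Income, Inquiries, LatePay, LoanAmt, Region, Tenure}.

{Age, Collateral, CreditScore, Debt, Default, Education, Employed, Income, Inquiries, LatePay, LoanAmt, Region, Tenure}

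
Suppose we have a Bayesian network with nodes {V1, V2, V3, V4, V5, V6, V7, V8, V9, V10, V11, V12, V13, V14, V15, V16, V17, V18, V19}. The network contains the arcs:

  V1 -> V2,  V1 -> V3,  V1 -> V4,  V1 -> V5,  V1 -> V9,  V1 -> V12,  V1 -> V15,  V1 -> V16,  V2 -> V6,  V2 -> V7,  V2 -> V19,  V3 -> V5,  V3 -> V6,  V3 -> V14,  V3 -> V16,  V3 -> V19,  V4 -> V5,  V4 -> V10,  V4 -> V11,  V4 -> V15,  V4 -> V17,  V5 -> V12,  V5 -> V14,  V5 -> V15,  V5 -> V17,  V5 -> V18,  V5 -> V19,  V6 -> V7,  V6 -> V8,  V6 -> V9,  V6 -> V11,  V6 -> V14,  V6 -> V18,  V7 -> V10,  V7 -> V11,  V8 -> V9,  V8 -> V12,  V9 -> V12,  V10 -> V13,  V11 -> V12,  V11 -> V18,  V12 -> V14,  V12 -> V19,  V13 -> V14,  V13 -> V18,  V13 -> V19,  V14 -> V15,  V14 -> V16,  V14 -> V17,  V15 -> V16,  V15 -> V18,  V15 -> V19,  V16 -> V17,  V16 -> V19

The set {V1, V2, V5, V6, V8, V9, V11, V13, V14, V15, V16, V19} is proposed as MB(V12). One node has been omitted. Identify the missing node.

The Markov blanket of a node is its parents, its children, and the other parents of its children.
Ch(V12) = {V14, V19}.
V12's parents: V1, V5, V8, V9, V11.
For each child, the remaining parents (spouses of V12):
  parents(V14) \ {V12} = {V3, V5, V6, V13}.
  parents(V19) \ {V12} = {V2, V3, V5, V13, V15, V16}.
MB(V12) = {V1, V2, V3, V5, V6, V8, V9, V11, V13, V14, V15, V16, V19}.
Comparing with the claimed set, V3 is missing.

V3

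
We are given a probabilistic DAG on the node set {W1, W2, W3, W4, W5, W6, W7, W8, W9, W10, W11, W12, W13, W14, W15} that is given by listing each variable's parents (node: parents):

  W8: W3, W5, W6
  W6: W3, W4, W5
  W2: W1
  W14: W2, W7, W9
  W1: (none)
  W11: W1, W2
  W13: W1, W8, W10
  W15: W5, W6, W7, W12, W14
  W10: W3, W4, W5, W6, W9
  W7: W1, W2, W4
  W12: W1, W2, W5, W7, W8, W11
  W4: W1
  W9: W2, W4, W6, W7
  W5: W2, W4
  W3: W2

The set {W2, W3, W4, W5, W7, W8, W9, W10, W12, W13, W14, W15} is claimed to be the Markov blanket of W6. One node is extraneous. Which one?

Parents of W6: W3, W4, W5.
Ch(W6) = {W8, W9, W10, W15}.
Parents of each child, excluding W6:
  W8: W3, W5
  W9: W2, W4, W7
  W10: W3, W4, W5, W9
  W15: W5, W7, W12, W14
MB(W6) = {W2, W3, W4, W5, W7, W8, W9, W10, W12, W14, W15}.
W13 is neither a parent, child, nor co-parent of W6, so it does not belong.

W13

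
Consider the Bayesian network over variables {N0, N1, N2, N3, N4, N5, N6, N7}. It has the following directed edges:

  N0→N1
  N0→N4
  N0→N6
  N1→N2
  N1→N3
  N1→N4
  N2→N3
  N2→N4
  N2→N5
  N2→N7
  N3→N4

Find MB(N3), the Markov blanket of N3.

{N0, N1, N2, N4}

By definition, MB(N3) is built from N3's parents, N3's children, and the co-parents of N3.
N3 has parents N1, N2.
N3 has child N4.
Other parents of N3's children:
  N4: N0, N1, N2
So the Markov blanket of N3 is {N0, N1, N2, N4}.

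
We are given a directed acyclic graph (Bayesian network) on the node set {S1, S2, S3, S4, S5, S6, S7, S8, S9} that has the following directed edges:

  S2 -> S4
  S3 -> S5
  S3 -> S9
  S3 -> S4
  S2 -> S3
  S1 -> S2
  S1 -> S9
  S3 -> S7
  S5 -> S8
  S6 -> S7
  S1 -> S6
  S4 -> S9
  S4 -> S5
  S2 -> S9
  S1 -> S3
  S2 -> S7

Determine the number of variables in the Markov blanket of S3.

7

By definition, MB(S3) is built from S3's parents, S3's children, and the co-parents of S3.
Pa(S3) = {S1, S2}.
Ch(S3) = {S4, S5, S7, S9}.
Other parents of S3's children:
  S4's other parent is S2.
  S5's other parent is S4.
  parents(S7) \ {S3} = {S2, S6}.
  parents(S9) \ {S3} = {S1, S2, S4}.
MB(S3) = {S1, S2, S4, S5, S6, S7, S9}, which has 7 nodes.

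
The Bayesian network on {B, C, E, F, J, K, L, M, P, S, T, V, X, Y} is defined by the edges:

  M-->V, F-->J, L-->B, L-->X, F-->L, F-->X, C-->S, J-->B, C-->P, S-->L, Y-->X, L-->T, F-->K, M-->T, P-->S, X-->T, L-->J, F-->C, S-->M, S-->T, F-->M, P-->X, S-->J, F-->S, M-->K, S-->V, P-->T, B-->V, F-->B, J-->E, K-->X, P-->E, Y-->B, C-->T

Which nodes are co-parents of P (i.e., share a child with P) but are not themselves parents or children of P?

Children of P: E, S, T, X.
  parents(S) \ {P} = {C, F}.
  parents(E) \ {P} = {J}.
  X's other parents are F, K, L, Y.
  T also has parents C, L, M, S, X.
Excluding nodes already adjacent to P (C, E, S, T, X), the co-parent-only contribution is {F, J, K, L, M, Y}.

{F, J, K, L, M, Y}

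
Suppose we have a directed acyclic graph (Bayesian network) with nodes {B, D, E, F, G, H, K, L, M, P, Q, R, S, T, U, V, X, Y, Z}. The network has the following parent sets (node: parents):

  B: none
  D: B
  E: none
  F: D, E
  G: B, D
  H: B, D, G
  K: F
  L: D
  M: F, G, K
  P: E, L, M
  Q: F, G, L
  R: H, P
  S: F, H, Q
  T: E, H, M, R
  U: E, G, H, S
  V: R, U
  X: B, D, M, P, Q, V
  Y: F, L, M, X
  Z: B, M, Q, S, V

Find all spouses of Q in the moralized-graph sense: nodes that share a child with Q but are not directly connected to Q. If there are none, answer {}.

{B, D, H, M, P, V}

Children of Q: S, X, Z.
  S's other parents are F, H.
  X's other parents are B, D, M, P, V.
  Z's other parents are B, M, S, V.
Excluding nodes already adjacent to Q (F, G, L, S, X, Z), the co-parent-only contribution is {B, D, H, M, P, V}.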